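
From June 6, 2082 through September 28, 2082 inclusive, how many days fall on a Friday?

June 6, 2082 is a Saturday.
From June 6, 2082 to September 28, 2082 is 115 days inclusive.
115 = 7 × 16 + 3, so there are 16 full weeks plus 3 extra days.
Each full week contributes one Friday: 16 so far.
The 3 extra days are Saturday, Sunday, Monday — none qualify.
Total: 16 + 0 = 16.

16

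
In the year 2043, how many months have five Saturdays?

A month has five Saturdays exactly when Saturday falls within its first (length − 28) days.
Jan: 31 days, starts Thu → 5 of Thu, Fri, Sat ✓
Feb: 28 days, starts Sun → 5 of (none)
Mar: 31 days, starts Sun → 5 of Sun, Mon, Tue
Apr: 30 days, starts Wed → 5 of Wed, Thu
May: 31 days, starts Fri → 5 of Fri, Sat, Sun ✓
Jun: 30 days, starts Mon → 5 of Mon, Tue
Jul: 31 days, starts Wed → 5 of Wed, Thu, Fri
Aug: 31 days, starts Sat → 5 of Sat, Sun, Mon ✓
Sep: 30 days, starts Tue → 5 of Tue, Wed
Oct: 31 days, starts Thu → 5 of Thu, Fri, Sat ✓
Nov: 30 days, starts Sun → 5 of Sun, Mon
Dec: 31 days, starts Tue → 5 of Tue, Wed, Thu
Months with five Saturdays: Jan, May, Aug, Oct.

4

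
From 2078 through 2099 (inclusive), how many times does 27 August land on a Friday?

3

Day of week of August 27 in each year:
2078: Sat, 2079: Sun, 2080: Tue, 2081: Wed, 2082: Thu, 2083: Fri ✓, 2084: Sun, 2085: Mon, 2086: Tue, 2087: Wed, 2088: Fri ✓, 2089: Sat, 2090: Sun, 2091: Mon, 2092: Wed, 2093: Thu, 2094: Fri ✓, 2095: Sat, 2096: Mon, 2097: Tue, 2098: Wed, 2099: Thu
Fridays: 2083, 2088, 2094.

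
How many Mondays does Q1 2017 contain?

13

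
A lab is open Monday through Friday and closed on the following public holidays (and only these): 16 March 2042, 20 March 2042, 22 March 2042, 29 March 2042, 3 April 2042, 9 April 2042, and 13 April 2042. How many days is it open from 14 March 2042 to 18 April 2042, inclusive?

23 working days

14 March 2042 is a Friday.
From 14 March 2042 to 18 April 2042 is 36 days inclusive.
36 = 7 × 5 + 1, so there are 5 full weeks plus 1 extra day.
Each full week contributes 5 weekdays (Mon–Fri): 5 × 5 = 25.
The 1 extra day is Fri — 1 of them qualifies.
Total: 25 + 1 = 26.
Holidays: 16 March 2042 (Sun); 20 March 2042 (Thu); 22 March 2042 (Sat); 29 March 2042 (Sat); 3 April 2042 (Thu); 9 April 2042 (Wed); 13 April 2042 (Sun).
3 of the 7 holidays fall on weekdays; the rest are weekends and were already excluded.
Business days: 26 − 3 = 23.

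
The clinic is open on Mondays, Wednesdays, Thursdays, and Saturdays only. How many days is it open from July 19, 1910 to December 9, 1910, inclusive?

July 19, 1910 is a Tuesday.
The range spans 144 days (inclusive of both endpoints).
144 = 7 × 20 + 4, so there are 20 full weeks plus 4 extra days.
Each full week contributes 4 days from the set (Mon, Wed, Thu, Sat): 20 × 4 = 80.
The 4 extra days are Tue, Wed, Thu, Fri — 2 of them qualify.
Total: 80 + 2 = 82.

82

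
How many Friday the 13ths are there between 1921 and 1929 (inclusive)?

16

Friday-the-13ths by year:
1921: May
1922: Jan, Oct
1923: Apr, Jul
1924: Jun
1925: Feb, Mar, Nov
1926: Aug
1927: May
1928: Jan, Apr, Jul
1929: Sep, Dec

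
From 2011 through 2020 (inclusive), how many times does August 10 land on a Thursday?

1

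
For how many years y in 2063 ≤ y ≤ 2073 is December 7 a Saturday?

Day of week of December 7 in each year:
2063: Fri, 2064: Sun, 2065: Mon, 2066: Tue, 2067: Wed, 2068: Fri, 2069: Sat ✓, 2070: Sun, 2071: Mon, 2072: Wed, 2073: Thu
Saturdays: 2069.

1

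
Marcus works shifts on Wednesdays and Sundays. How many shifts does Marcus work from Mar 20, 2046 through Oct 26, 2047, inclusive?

Mar 20, 2046 is a Tuesday.
That's 586 days from start to end, counting both.
586 = 7 × 83 + 5, so there are 83 full weeks plus 5 extra days.
Each full week contributes 2 days from the set (Wed, Sun): 83 × 2 = 166.
The 5 extra days are Tuesday, Wednesday, Thursday, Friday, Saturday — 1 of them qualifies.
Total: 166 + 1 = 167.

167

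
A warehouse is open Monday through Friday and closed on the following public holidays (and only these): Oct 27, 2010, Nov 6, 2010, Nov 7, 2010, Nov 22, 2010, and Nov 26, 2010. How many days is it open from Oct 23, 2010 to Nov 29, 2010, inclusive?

23 business days

Oct 23, 2010 is a Saturday.
The range spans 38 days (inclusive of both endpoints).
38 = 7 × 5 + 3, so there are 5 full weeks plus 3 extra days.
Each full week contributes 5 weekdays (Mon–Fri): 5 × 5 = 25.
The 3 extra days are Saturday, Sunday, Monday — 1 of them qualifies.
Total: 25 + 1 = 26.
Holidays: Oct 27, 2010 (Wed); Nov 6, 2010 (Sat); Nov 7, 2010 (Sun); Nov 22, 2010 (Mon); Nov 26, 2010 (Fri).
3 of the 5 holidays fall on weekdays; the rest are weekends and were already excluded.
Business days: 26 − 3 = 23.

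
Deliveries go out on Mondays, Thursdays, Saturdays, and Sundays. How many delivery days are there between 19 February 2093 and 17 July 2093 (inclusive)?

19 February 2093 is a Thursday.
That's 149 days from start to end, counting both.
149 = 7 × 21 + 2, so there are 21 full weeks plus 2 extra days.
Each full week contributes 4 days from the set (Mon, Thu, Sat, Sun): 21 × 4 = 84.
The 2 extra days are Thursday, Friday — 1 of them qualifies.
Total: 84 + 1 = 85.

85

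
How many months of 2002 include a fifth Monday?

4

A month has five Mondays exactly when Monday falls within its first (length − 28) days.
Jan: 31 days, starts Tue → 5 of Tue, Wed, Thu
Feb: 28 days, starts Fri → 5 of (none)
Mar: 31 days, starts Fri → 5 of Fri, Sat, Sun
Apr: 30 days, starts Mon → 5 of Mon, Tue ✓
May: 31 days, starts Wed → 5 of Wed, Thu, Fri
Jun: 30 days, starts Sat → 5 of Sat, Sun
Jul: 31 days, starts Mon → 5 of Mon, Tue, Wed ✓
Aug: 31 days, starts Thu → 5 of Thu, Fri, Sat
Sep: 30 days, starts Sun → 5 of Sun, Mon ✓
Oct: 31 days, starts Tue → 5 of Tue, Wed, Thu
Nov: 30 days, starts Fri → 5 of Fri, Sat
Dec: 31 days, starts Sun → 5 of Sun, Mon, Tue ✓
Months with five Mondays: Apr, Jul, Sep, Dec.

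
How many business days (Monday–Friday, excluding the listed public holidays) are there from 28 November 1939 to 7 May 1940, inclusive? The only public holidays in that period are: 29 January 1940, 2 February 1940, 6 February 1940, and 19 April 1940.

28 November 1939 is a Tuesday.
From 28 November 1939 to 7 May 1940 is 162 days inclusive.
162 = 7 × 23 + 1, so there are 23 full weeks plus 1 extra day.
Each full week contributes 5 weekdays (Mon–Fri): 23 × 5 = 115.
The 1 extra day is Tuesday — 1 of them qualifies.
Total: 115 + 1 = 116.
Holidays: 29 January 1940 (Mon); 2 February 1940 (Fri); 6 February 1940 (Tue); 19 April 1940 (Fri).
All 4 holidays fall on weekdays, so subtract 4.
Business days: 116 − 4 = 112.

112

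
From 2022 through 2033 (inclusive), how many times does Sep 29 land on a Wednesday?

Day of week of September 29 in each year:
2022: Thu, 2023: Fri, 2024: Sun, 2025: Mon, 2026: Tue, 2027: Wed ✓, 2028: Fri, 2029: Sat, 2030: Sun, 2031: Mon, 2032: Wed ✓, 2033: Thu
Wednesdays: 2027, 2032.

2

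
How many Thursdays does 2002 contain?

1 January 2002 is a Tuesday.
The range spans 365 days (inclusive of both endpoints).
365 = 7 × 52 + 1, so there are 52 full weeks plus 1 extra day.
Each full week contributes one Thursday: 52 so far.
The 1 extra day is Tue — none qualify.
Total: 52 + 0 = 52.

52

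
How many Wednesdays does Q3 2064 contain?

2064-07-01 is a Tuesday.
From 2064-07-01 to 2064-09-30 is 92 days inclusive.
92 = 7 × 13 + 1, so there are 13 full weeks plus 1 extra day.
Each full week contributes one Wednesday: 13 so far.
The 1 extra day is Tue — none qualify.
Total: 13 + 0 = 13.

13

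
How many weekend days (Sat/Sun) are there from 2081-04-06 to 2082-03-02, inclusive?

2081-04-06 is a Sunday.
From 2081-04-06 to 2082-03-02 is 331 days inclusive.
331 = 7 × 47 + 2, so there are 47 full weeks plus 2 extra days.
Each full week contributes 2 weekend days (Sat, Sun): 47 × 2 = 94.
The 2 extra days are Sun, Mon — 1 of them qualifies.
Total: 94 + 1 = 95.

95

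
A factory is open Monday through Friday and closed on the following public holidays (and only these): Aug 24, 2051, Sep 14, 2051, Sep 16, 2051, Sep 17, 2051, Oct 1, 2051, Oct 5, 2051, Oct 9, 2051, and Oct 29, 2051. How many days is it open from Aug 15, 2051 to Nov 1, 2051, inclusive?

Aug 15, 2051 is a Tuesday.
The range spans 79 days (inclusive of both endpoints).
79 = 7 × 11 + 2, so there are 11 full weeks plus 2 extra days.
Each full week contributes 5 weekdays (Mon–Fri): 11 × 5 = 55.
The 2 extra days are Tue, Wed — 2 of them qualify.
Total: 55 + 2 = 57.
Holidays: Aug 24, 2051 (Thu); Sep 14, 2051 (Thu); Sep 16, 2051 (Sat); Sep 17, 2051 (Sun); Oct 1, 2051 (Sun); Oct 5, 2051 (Thu); Oct 9, 2051 (Mon); Oct 29, 2051 (Sun).
4 of the 8 holidays fall on weekdays; the rest are weekends and were already excluded.
Business days: 57 − 4 = 53.

53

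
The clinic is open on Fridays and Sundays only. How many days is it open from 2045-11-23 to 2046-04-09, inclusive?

40

2045-11-23 is a Thursday.
From 2045-11-23 to 2046-04-09 is 138 days inclusive.
138 = 7 × 19 + 5, so there are 19 full weeks plus 5 extra days.
Each full week contributes 2 days from the set (Fri, Sun): 19 × 2 = 38.
The 5 extra days are Thursday, Friday, Saturday, Sunday, Monday — 2 of them qualify.
Total: 38 + 2 = 40.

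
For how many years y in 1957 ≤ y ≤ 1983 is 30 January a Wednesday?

4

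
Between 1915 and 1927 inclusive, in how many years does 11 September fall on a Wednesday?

Day of week of September 11 in each year:
1915: Sat, 1916: Mon, 1917: Tue, 1918: Wed ✓, 1919: Thu, 1920: Sat, 1921: Sun, 1922: Mon, 1923: Tue, 1924: Thu, 1925: Fri, 1926: Sat, 1927: Sun
Wednesdays: 1918.

1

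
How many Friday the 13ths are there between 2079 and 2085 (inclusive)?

Friday-the-13ths by year:
2079: Jan, Oct
2080: Sep, Dec
2081: Jun
2082: Feb, Mar, Nov
2083: Aug
2084: Oct
2085: Apr, Jul

12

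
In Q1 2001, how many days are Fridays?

13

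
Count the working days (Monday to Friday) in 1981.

261

January 1, 1981 is a Thursday.
The range spans 365 days (inclusive of both endpoints).
365 = 7 × 52 + 1, so there are 52 full weeks plus 1 extra day.
Each full week contributes 5 weekdays (Mon–Fri): 52 × 5 = 260.
The 1 extra day is Thursday — 1 of them qualifies.
Total: 260 + 1 = 261.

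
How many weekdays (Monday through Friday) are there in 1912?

262 weekdays

1 January 1912 is a Monday.
The range spans 366 days (inclusive of both endpoints).
366 = 7 × 52 + 2, so there are 52 full weeks plus 2 extra days.
Each full week contributes 5 weekdays (Mon–Fri): 52 × 5 = 260.
The 2 extra days are Monday, Tuesday — 2 of them qualify.
Total: 260 + 2 = 262.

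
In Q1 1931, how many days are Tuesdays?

13

1 January 1931 is a Thursday.
That's 90 days from start to end, counting both.
90 = 7 × 12 + 6, so there are 12 full weeks plus 6 extra days.
Each full week contributes one Tuesday: 12 so far.
The 6 extra days are Thursday, Friday, Saturday, Sunday, Monday, Tuesday — 1 of them qualifies.
Total: 12 + 1 = 13.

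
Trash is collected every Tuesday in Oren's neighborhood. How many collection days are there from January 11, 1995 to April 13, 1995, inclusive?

13

January 11, 1995 is a Wednesday.
From January 11, 1995 to April 13, 1995 is 93 days inclusive.
93 = 7 × 13 + 2, so there are 13 full weeks plus 2 extra days.
Each full week contributes one Tuesday: 13 so far.
The 2 extra days are Wednesday, Thursday — none qualify.
Total: 13 + 0 = 13.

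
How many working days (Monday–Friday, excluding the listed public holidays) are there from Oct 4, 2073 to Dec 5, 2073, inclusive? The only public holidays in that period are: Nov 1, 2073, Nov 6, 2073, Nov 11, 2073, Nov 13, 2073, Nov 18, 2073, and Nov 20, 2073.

Oct 4, 2073 is a Wednesday.
The range spans 63 days (inclusive of both endpoints).
63 = 7 × 9, so the span is exactly 9 full weeks.
Each full week contributes 5 weekdays (Mon–Fri): 9 × 5 = 45.
Holidays: Nov 1, 2073 (Wed); Nov 6, 2073 (Mon); Nov 11, 2073 (Sat); Nov 13, 2073 (Mon); Nov 18, 2073 (Sat); Nov 20, 2073 (Mon).
4 of the 6 holidays fall on weekdays; the rest are weekends and were already excluded.
Business days: 45 − 4 = 41.

41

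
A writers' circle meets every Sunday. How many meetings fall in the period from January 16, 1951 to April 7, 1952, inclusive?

January 16, 1951 is a Tuesday.
The range spans 448 days (inclusive of both endpoints).
448 = 7 × 64, so the span is exactly 64 full weeks.
Each full week contributes one Sunday: 64 so far.

64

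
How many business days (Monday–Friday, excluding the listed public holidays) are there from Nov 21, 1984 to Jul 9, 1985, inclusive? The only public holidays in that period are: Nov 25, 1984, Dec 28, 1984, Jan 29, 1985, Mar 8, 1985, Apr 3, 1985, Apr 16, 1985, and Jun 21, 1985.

159

Nov 21, 1984 is a Wednesday.
The range spans 231 days (inclusive of both endpoints).
231 = 7 × 33, so the span is exactly 33 full weeks.
Each full week contributes 5 weekdays (Mon–Fri): 33 × 5 = 165.
Holidays: Nov 25, 1984 (Sun); Dec 28, 1984 (Fri); Jan 29, 1985 (Tue); Mar 8, 1985 (Fri); Apr 3, 1985 (Wed); Apr 16, 1985 (Tue); Jun 21, 1985 (Fri).
6 of the 7 holidays fall on weekdays; the rest are weekends and were already excluded.
Business days: 165 − 6 = 159.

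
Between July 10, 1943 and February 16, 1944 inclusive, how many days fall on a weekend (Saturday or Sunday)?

July 10, 1943 is a Saturday.
The range spans 222 days (inclusive of both endpoints).
222 = 7 × 31 + 5, so there are 31 full weeks plus 5 extra days.
Each full week contributes 2 weekend days (Sat, Sun): 31 × 2 = 62.
The 5 extra days are Sat, Sun, Mon, Tue, Wed — 2 of them qualify.
Total: 62 + 2 = 64.

64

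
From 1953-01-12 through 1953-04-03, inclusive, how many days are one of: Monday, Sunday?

1953-01-12 is a Monday.
That's 82 days from start to end, counting both.
82 = 7 × 11 + 5, so there are 11 full weeks plus 5 extra days.
Each full week contributes 2 days from the set (Mon, Sun): 11 × 2 = 22.
The 5 extra days are Mon, Tue, Wed, Thu, Fri — 1 of them qualifies.
Total: 22 + 1 = 23.

23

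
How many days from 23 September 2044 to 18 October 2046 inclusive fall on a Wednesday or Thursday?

216

23 September 2044 is a Friday.
From 23 September 2044 to 18 October 2046 is 756 days inclusive.
756 = 7 × 108, so the span is exactly 108 full weeks.
Each full week contributes 2 days from the set (Wed, Thu): 108 × 2 = 216.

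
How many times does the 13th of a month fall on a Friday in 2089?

1

The 13th falls on a Friday when the month's 13th has weekday Fri.
Jan 13 is Thu; Feb 13 is Sun; Mar 13 is Sun; Apr 13 is Wed; May 13 is Fri ✓; Jun 13 is Mon; Jul 13 is Wed; Aug 13 is Sat; Sep 13 is Tue; Oct 13 is Thu; Nov 13 is Sun; Dec 13 is Tue.
Friday the 13ths: May.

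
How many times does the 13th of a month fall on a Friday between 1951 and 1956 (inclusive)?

Friday-the-13ths by year:
1951: Apr, Jul
1952: Jun
1953: Feb, Mar, Nov
1954: Aug
1955: May
1956: Jan, Apr, Jul

11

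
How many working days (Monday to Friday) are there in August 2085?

23 weekdays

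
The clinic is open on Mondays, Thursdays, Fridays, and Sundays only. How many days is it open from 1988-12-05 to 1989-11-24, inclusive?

1988-12-05 is a Monday.
The range spans 355 days (inclusive of both endpoints).
355 = 7 × 50 + 5, so there are 50 full weeks plus 5 extra days.
Each full week contributes 4 days from the set (Mon, Thu, Fri, Sun): 50 × 4 = 200.
The 5 extra days are Monday, Tuesday, Wednesday, Thursday, Friday — 3 of them qualify.
Total: 200 + 3 = 203.

203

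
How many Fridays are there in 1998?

52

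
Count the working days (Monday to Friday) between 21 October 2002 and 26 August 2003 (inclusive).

222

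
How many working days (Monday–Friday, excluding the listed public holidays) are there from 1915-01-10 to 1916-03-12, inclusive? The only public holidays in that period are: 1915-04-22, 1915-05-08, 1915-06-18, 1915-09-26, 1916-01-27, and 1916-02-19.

1915-01-10 is a Sunday.
From 1915-01-10 to 1916-03-12 is 428 days inclusive.
428 = 7 × 61 + 1, so there are 61 full weeks plus 1 extra day.
Each full week contributes 5 weekdays (Mon–Fri): 61 × 5 = 305.
The 1 extra day is Sun — none qualify.
Total: 305 + 0 = 305.
Holidays: 1915-04-22 (Thu); 1915-05-08 (Sat); 1915-06-18 (Fri); 1915-09-26 (Sun); 1916-01-27 (Thu); 1916-02-19 (Sat).
3 of the 6 holidays fall on weekdays; the rest are weekends and were already excluded.
Business days: 305 − 3 = 302.

302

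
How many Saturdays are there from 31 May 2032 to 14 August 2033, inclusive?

63 Saturdays

31 May 2032 is a Monday.
From 31 May 2032 to 14 August 2033 is 441 days inclusive.
441 = 7 × 63, so the span is exactly 63 full weeks.
Each full week contributes one Saturday: 63 so far.
Total: 63.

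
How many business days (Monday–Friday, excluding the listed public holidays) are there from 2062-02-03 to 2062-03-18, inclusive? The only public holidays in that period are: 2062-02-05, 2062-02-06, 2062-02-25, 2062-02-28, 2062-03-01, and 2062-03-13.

27

2062-02-03 is a Friday.
The range spans 44 days (inclusive of both endpoints).
44 = 7 × 6 + 2, so there are 6 full weeks plus 2 extra days.
Each full week contributes 5 weekdays (Mon–Fri): 6 × 5 = 30.
The 2 extra days are Friday, Saturday — 1 of them qualifies.
Total: 30 + 1 = 31.
Holidays: 2062-02-05 (Sun); 2062-02-06 (Mon); 2062-02-25 (Sat); 2062-02-28 (Tue); 2062-03-01 (Wed); 2062-03-13 (Mon).
4 of the 6 holidays fall on weekdays; the rest are weekends and were already excluded.
Business days: 31 − 4 = 27.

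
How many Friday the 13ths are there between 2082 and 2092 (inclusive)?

Friday-the-13ths by year:
2082: Feb, Mar, Nov
2083: Aug
2084: Oct
2085: Apr, Jul
2086: Sep, Dec
2087: Jun
2088: Feb, Aug
2089: May
2090: Jan, Oct
2091: Apr, Jul
2092: Jun

18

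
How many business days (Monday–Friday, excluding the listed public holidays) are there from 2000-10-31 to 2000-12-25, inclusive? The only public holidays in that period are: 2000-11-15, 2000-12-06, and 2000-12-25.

2000-10-31 is a Tuesday.
That's 56 days from start to end, counting both.
56 = 7 × 8, so the span is exactly 8 full weeks.
Each full week contributes 5 weekdays (Mon–Fri): 8 × 5 = 40.
Holidays: 2000-11-15 (Wed); 2000-12-06 (Wed); 2000-12-25 (Mon).
All 3 holidays fall on weekdays, so subtract 3.
Business days: 40 − 3 = 37.

37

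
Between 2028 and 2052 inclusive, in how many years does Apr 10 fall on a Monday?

4

Day of week of April 10 in each year:
2028: Mon ✓, 2029: Tue, 2030: Wed, 2031: Thu, 2032: Sat, 2033: Sun, 2034: Mon ✓, 2035: Tue, 2036: Thu, 2037: Fri, 2038: Sat, 2039: Sun, 2040: Tue, 2041: Wed, 2042: Thu, 2043: Fri, 2044: Sun, 2045: Mon ✓, 2046: Tue, 2047: Wed, 2048: Fri, 2049: Sat, 2050: Sun, 2051: Mon ✓, 2052: Wed
Mondays: 2028, 2034, 2045, 2051.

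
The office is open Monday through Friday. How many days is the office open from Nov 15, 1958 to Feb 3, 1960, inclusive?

318

Nov 15, 1958 is a Saturday.
That's 446 days from start to end, counting both.
446 = 7 × 63 + 5, so there are 63 full weeks plus 5 extra days.
Each full week contributes 5 weekdays (Mon–Fri): 63 × 5 = 315.
The 5 extra days are Sat, Sun, Mon, Tue, Wed — 3 of them qualify.
Total: 315 + 3 = 318.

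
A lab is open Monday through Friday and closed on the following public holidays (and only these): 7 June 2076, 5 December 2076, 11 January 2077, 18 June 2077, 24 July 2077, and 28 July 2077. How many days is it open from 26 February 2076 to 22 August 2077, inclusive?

385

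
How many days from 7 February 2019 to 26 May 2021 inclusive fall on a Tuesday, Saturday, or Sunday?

7 February 2019 is a Thursday.
From 7 February 2019 to 26 May 2021 is 840 days inclusive.
840 = 7 × 120, so the span is exactly 120 full weeks.
Each full week contributes 3 days from the set (Tue, Sat, Sun): 120 × 3 = 360.

360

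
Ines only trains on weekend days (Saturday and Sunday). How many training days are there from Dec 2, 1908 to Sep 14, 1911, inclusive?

290

Dec 2, 1908 is a Wednesday.
That's 1017 days from start to end, counting both.
1017 = 7 × 145 + 2, so there are 145 full weeks plus 2 extra days.
Each full week contributes 2 weekend days (Sat, Sun): 145 × 2 = 290.
The 2 extra days are Wed, Thu — none qualify.
Total: 290 + 0 = 290.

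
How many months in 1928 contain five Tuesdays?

4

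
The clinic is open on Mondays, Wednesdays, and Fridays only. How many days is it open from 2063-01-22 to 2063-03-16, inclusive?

24

2063-01-22 is a Monday.
The range spans 54 days (inclusive of both endpoints).
54 = 7 × 7 + 5, so there are 7 full weeks plus 5 extra days.
Each full week contributes 3 days from the set (Mon, Wed, Fri): 7 × 3 = 21.
The 5 extra days are Mon, Tue, Wed, Thu, Fri — 3 of them qualify.
Total: 21 + 3 = 24.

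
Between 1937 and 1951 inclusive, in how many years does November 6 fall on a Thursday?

2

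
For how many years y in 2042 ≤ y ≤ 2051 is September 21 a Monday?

2

Day of week of September 21 in each year:
2042: Sun, 2043: Mon ✓, 2044: Wed, 2045: Thu, 2046: Fri, 2047: Sat, 2048: Mon ✓, 2049: Tue, 2050: Wed, 2051: Thu
Mondays: 2043, 2048.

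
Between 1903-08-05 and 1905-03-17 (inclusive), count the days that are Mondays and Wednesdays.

169

1903-08-05 is a Wednesday.
From 1903-08-05 to 1905-03-17 is 591 days inclusive.
591 = 7 × 84 + 3, so there are 84 full weeks plus 3 extra days.
Each full week contributes 2 days from the set (Mon, Wed): 84 × 2 = 168.
The 3 extra days are Wednesday, Thursday, Friday — 1 of them qualifies.
Total: 168 + 1 = 169.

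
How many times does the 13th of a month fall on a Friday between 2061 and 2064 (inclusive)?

Friday-the-13ths by year:
2061: May
2062: Jan, Oct
2063: Apr, Jul
2064: Jun

6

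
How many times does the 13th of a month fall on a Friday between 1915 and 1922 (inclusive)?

Friday-the-13ths by year:
1915: Aug
1916: Oct
1917: Apr, Jul
1918: Sep, Dec
1919: Jun
1920: Feb, Aug
1921: May
1922: Jan, Oct

12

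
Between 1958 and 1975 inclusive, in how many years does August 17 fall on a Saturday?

3

Day of week of August 17 in each year:
1958: Sun, 1959: Mon, 1960: Wed, 1961: Thu, 1962: Fri, 1963: Sat ✓, 1964: Mon, 1965: Tue, 1966: Wed, 1967: Thu, 1968: Sat ✓, 1969: Sun, 1970: Mon, 1971: Tue, 1972: Thu, 1973: Fri, 1974: Sat ✓, 1975: Sun
Saturdays: 1963, 1968, 1974.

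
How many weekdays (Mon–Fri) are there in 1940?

1940-01-01 is a Monday.
From 1940-01-01 to 1940-12-31 is 366 days inclusive.
366 = 7 × 52 + 2, so there are 52 full weeks plus 2 extra days.
Each full week contributes 5 weekdays (Mon–Fri): 52 × 5 = 260.
The 2 extra days are Mon, Tue — 2 of them qualify.
Total: 260 + 2 = 262.

262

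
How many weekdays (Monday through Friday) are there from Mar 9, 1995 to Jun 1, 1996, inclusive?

322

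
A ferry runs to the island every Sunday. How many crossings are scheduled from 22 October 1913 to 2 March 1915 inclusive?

22 October 1913 is a Wednesday.
That's 497 days from start to end, counting both.
497 = 7 × 71, so the span is exactly 71 full weeks.
Each full week contributes one Sunday: 71 so far.

71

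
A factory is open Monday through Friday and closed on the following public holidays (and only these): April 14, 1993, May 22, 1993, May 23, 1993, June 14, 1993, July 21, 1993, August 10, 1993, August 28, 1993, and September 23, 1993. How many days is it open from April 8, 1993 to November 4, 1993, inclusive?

April 8, 1993 is a Thursday.
From April 8, 1993 to November 4, 1993 is 211 days inclusive.
211 = 7 × 30 + 1, so there are 30 full weeks plus 1 extra day.
Each full week contributes 5 weekdays (Mon–Fri): 30 × 5 = 150.
The 1 extra day is Thursday — 1 of them qualifies.
Total: 150 + 1 = 151.
Holidays: April 14, 1993 (Wed); May 22, 1993 (Sat); May 23, 1993 (Sun); June 14, 1993 (Mon); July 21, 1993 (Wed); August 10, 1993 (Tue); August 28, 1993 (Sat); September 23, 1993 (Thu).
5 of the 8 holidays fall on weekdays; the rest are weekends and were already excluded.
Business days: 151 − 5 = 146.

146 working days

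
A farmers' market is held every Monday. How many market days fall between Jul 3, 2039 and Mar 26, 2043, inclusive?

Jul 3, 2039 is a Sunday.
The range spans 1363 days (inclusive of both endpoints).
1363 = 7 × 194 + 5, so there are 194 full weeks plus 5 extra days.
Each full week contributes one Monday: 194 so far.
The 5 extra days are Sun, Mon, Tue, Wed, Thu — 1 of them qualifies.
Total: 194 + 1 = 195.

195 Mondays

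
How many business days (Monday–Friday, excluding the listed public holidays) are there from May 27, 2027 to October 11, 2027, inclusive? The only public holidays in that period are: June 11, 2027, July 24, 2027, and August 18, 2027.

May 27, 2027 is a Thursday.
From May 27, 2027 to October 11, 2027 is 138 days inclusive.
138 = 7 × 19 + 5, so there are 19 full weeks plus 5 extra days.
Each full week contributes 5 weekdays (Mon–Fri): 19 × 5 = 95.
The 5 extra days are Thursday, Friday, Saturday, Sunday, Monday — 3 of them qualify.
Total: 95 + 3 = 98.
Holidays: June 11, 2027 (Fri); July 24, 2027 (Sat); August 18, 2027 (Wed).
2 of the 3 holidays fall on weekdays; the rest are weekends and were already excluded.
Business days: 98 − 2 = 96.

96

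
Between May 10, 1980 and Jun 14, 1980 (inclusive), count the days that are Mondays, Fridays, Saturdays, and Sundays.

21

May 10, 1980 is a Saturday.
The range spans 36 days (inclusive of both endpoints).
36 = 7 × 5 + 1, so there are 5 full weeks plus 1 extra day.
Each full week contributes 4 days from the set (Mon, Fri, Sat, Sun): 5 × 4 = 20.
The 1 extra day is Sat — 1 of them qualifies.
Total: 20 + 1 = 21.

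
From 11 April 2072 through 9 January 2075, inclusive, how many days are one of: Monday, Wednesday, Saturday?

11 April 2072 is a Monday.
That's 1004 days from start to end, counting both.
1004 = 7 × 143 + 3, so there are 143 full weeks plus 3 extra days.
Each full week contributes 3 days from the set (Mon, Wed, Sat): 143 × 3 = 429.
The 3 extra days are Monday, Tuesday, Wednesday — 2 of them qualify.
Total: 429 + 2 = 431.

431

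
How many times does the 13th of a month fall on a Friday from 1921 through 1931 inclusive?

20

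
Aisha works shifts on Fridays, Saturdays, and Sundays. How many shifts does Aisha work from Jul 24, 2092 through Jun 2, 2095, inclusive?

Jul 24, 2092 is a Thursday.
The range spans 1044 days (inclusive of both endpoints).
1044 = 7 × 149 + 1, so there are 149 full weeks plus 1 extra day.
Each full week contributes 3 days from the set (Fri, Sat, Sun): 149 × 3 = 447.
The 1 extra day is Thursday — none qualify.
Total: 447 + 0 = 447.

447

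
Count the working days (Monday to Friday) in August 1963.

Aug 1, 1963 is a Thursday.
The range spans 31 days (inclusive of both endpoints).
31 = 7 × 4 + 3, so there are 4 full weeks plus 3 extra days.
Each full week contributes 5 weekdays (Mon–Fri): 4 × 5 = 20.
The 3 extra days are Thursday, Friday, Saturday — 2 of them qualify.
Total: 20 + 2 = 22.

22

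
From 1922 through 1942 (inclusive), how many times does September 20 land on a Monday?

Day of week of September 20 in each year:
1922: Wed, 1923: Thu, 1924: Sat, 1925: Sun, 1926: Mon ✓, 1927: Tue, 1928: Thu, 1929: Fri, 1930: Sat, 1931: Sun, 1932: Tue, 1933: Wed, 1934: Thu, 1935: Fri, 1936: Sun, 1937: Mon ✓, 1938: Tue, 1939: Wed, 1940: Fri, 1941: Sat, 1942: Sun
Mondays: 1926, 1937.

2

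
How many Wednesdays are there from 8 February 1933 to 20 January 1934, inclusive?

8 February 1933 is a Wednesday.
That's 347 days from start to end, counting both.
347 = 7 × 49 + 4, so there are 49 full weeks plus 4 extra days.
Each full week contributes one Wednesday: 49 so far.
The 4 extra days are Wednesday, Thursday, Friday, Saturday — 1 of them qualifies.
Total: 49 + 1 = 50.

50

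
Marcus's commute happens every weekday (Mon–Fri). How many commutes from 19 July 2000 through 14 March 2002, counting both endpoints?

19 July 2000 is a Wednesday.
From 19 July 2000 to 14 March 2002 is 604 days inclusive.
604 = 7 × 86 + 2, so there are 86 full weeks plus 2 extra days.
Each full week contributes 5 weekdays (Mon–Fri): 86 × 5 = 430.
The 2 extra days are Wed, Thu — 2 of them qualify.
Total: 430 + 2 = 432.

432 weekdays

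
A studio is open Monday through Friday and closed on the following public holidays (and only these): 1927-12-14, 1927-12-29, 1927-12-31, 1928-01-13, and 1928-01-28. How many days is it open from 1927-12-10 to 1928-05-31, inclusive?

121 business days

1927-12-10 is a Saturday.
The range spans 174 days (inclusive of both endpoints).
174 = 7 × 24 + 6, so there are 24 full weeks plus 6 extra days.
Each full week contributes 5 weekdays (Mon–Fri): 24 × 5 = 120.
The 6 extra days are Sat, Sun, Mon, Tue, Wed, Thu — 4 of them qualify.
Total: 120 + 4 = 124.
Holidays: 1927-12-14 (Wed); 1927-12-29 (Thu); 1927-12-31 (Sat); 1928-01-13 (Fri); 1928-01-28 (Sat).
3 of the 5 holidays fall on weekdays; the rest are weekends and were already excluded.
Business days: 124 − 3 = 121.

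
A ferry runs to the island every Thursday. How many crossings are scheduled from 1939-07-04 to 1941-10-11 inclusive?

1939-07-04 is a Tuesday.
From 1939-07-04 to 1941-10-11 is 831 days inclusive.
831 = 7 × 118 + 5, so there are 118 full weeks plus 5 extra days.
Each full week contributes one Thursday: 118 so far.
The 5 extra days are Tuesday, Wednesday, Thursday, Friday, Saturday — 1 of them qualifies.
Total: 118 + 1 = 119.

119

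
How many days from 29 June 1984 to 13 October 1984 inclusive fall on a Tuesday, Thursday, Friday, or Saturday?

62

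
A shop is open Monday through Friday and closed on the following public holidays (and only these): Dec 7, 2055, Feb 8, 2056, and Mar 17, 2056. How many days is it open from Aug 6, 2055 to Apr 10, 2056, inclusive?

174 business days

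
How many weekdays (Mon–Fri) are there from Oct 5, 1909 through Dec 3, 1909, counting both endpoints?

44

Oct 5, 1909 is a Tuesday.
From Oct 5, 1909 to Dec 3, 1909 is 60 days inclusive.
60 = 7 × 8 + 4, so there are 8 full weeks plus 4 extra days.
Each full week contributes 5 weekdays (Mon–Fri): 8 × 5 = 40.
The 4 extra days are Tue, Wed, Thu, Fri — 4 of them qualify.
Total: 40 + 4 = 44.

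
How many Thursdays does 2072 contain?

52

2072-01-01 is a Friday.
The range spans 366 days (inclusive of both endpoints).
366 = 7 × 52 + 2, so there are 52 full weeks plus 2 extra days.
Each full week contributes one Thursday: 52 so far.
The 2 extra days are Fri, Sat — none qualify.
Total: 52 + 0 = 52.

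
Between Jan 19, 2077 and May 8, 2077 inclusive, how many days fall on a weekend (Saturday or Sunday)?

31

Jan 19, 2077 is a Tuesday.
From Jan 19, 2077 to May 8, 2077 is 110 days inclusive.
110 = 7 × 15 + 5, so there are 15 full weeks plus 5 extra days.
Each full week contributes 2 weekend days (Sat, Sun): 15 × 2 = 30.
The 5 extra days are Tue, Wed, Thu, Fri, Sat — 1 of them qualifies.
Total: 30 + 1 = 31.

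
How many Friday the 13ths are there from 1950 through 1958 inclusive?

16

Friday-the-13ths by year:
1950: Jan, Oct
1951: Apr, Jul
1952: Jun
1953: Feb, Mar, Nov
1954: Aug
1955: May
1956: Jan, Apr, Jul
1957: Sep, Dec
1958: Jun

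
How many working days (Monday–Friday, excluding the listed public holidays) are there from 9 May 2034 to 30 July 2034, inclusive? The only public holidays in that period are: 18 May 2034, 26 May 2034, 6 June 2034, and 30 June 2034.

55

9 May 2034 is a Tuesday.
That's 83 days from start to end, counting both.
83 = 7 × 11 + 6, so there are 11 full weeks plus 6 extra days.
Each full week contributes 5 weekdays (Mon–Fri): 11 × 5 = 55.
The 6 extra days are Tuesday, Wednesday, Thursday, Friday, Saturday, Sunday — 4 of them qualify.
Total: 55 + 4 = 59.
Holidays: 18 May 2034 (Thu); 26 May 2034 (Fri); 6 June 2034 (Tue); 30 June 2034 (Fri).
All 4 holidays fall on weekdays, so subtract 4.
Business days: 59 − 4 = 55.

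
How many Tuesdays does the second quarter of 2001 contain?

13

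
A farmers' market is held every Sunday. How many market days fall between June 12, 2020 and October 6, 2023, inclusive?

173

June 12, 2020 is a Friday.
That's 1212 days from start to end, counting both.
1212 = 7 × 173 + 1, so there are 173 full weeks plus 1 extra day.
Each full week contributes one Sunday: 173 so far.
The 1 extra day is Friday — none qualify.
Total: 173 + 0 = 173.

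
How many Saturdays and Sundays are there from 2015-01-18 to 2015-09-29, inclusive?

2015-01-18 is a Sunday.
That's 255 days from start to end, counting both.
255 = 7 × 36 + 3, so there are 36 full weeks plus 3 extra days.
Each full week contributes 2 weekend days (Sat, Sun): 36 × 2 = 72.
The 3 extra days are Sun, Mon, Tue — 1 of them qualifies.
Total: 72 + 1 = 73.

73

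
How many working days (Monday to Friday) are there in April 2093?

1 April 2093 is a Wednesday.
From 1 April 2093 to 30 April 2093 is 30 days inclusive.
30 = 7 × 4 + 2, so there are 4 full weeks plus 2 extra days.
Each full week contributes 5 weekdays (Mon–Fri): 4 × 5 = 20.
The 2 extra days are Wednesday, Thursday — 2 of them qualify.
Total: 20 + 2 = 22.

22 weekdays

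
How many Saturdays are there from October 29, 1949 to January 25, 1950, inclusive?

13

October 29, 1949 is a Saturday.
From October 29, 1949 to January 25, 1950 is 89 days inclusive.
89 = 7 × 12 + 5, so there are 12 full weeks plus 5 extra days.
Each full week contributes one Saturday: 12 so far.
The 5 extra days are Saturday, Sunday, Monday, Tuesday, Wednesday — 1 of them qualifies.
Total: 12 + 1 = 13.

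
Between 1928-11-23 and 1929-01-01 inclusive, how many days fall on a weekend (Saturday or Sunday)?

1928-11-23 is a Friday.
The range spans 40 days (inclusive of both endpoints).
40 = 7 × 5 + 5, so there are 5 full weeks plus 5 extra days.
Each full week contributes 2 weekend days (Sat, Sun): 5 × 2 = 10.
The 5 extra days are Friday, Saturday, Sunday, Monday, Tuesday — 2 of them qualify.
Total: 10 + 2 = 12.

12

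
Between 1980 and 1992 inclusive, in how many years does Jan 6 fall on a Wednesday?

2

Day of week of January 6 in each year:
1980: Sun, 1981: Tue, 1982: Wed ✓, 1983: Thu, 1984: Fri, 1985: Sun, 1986: Mon, 1987: Tue, 1988: Wed ✓, 1989: Fri, 1990: Sat, 1991: Sun, 1992: Mon
Wednesdays: 1982, 1988.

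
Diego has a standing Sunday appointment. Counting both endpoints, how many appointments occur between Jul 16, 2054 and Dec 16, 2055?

74

Jul 16, 2054 is a Thursday.
The range spans 519 days (inclusive of both endpoints).
519 = 7 × 74 + 1, so there are 74 full weeks plus 1 extra day.
Each full week contributes one Sunday: 74 so far.
The 1 extra day is Thursday — none qualify.
Total: 74 + 0 = 74.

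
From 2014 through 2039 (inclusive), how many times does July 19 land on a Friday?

Day of week of July 19 in each year:
2014: Sat, 2015: Sun, 2016: Tue, 2017: Wed, 2018: Thu, 2019: Fri ✓, 2020: Sun, 2021: Mon, 2022: Tue, 2023: Wed, 2024: Fri ✓, 2025: Sat, 2026: Sun, 2027: Mon, 2028: Wed, 2029: Thu, 2030: Fri ✓, 2031: Sat, 2032: Mon, 2033: Tue, 2034: Wed, 2035: Thu, 2036: Sat, 2037: Sun, 2038: Mon, 2039: Tue
Fridays: 2019, 2024, 2030.

3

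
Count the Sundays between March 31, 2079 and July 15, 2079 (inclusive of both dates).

March 31, 2079 is a Friday.
From March 31, 2079 to July 15, 2079 is 107 days inclusive.
107 = 7 × 15 + 2, so there are 15 full weeks plus 2 extra days.
Each full week contributes one Sunday: 15 so far.
The 2 extra days are Friday, Saturday — none qualify.
Total: 15 + 0 = 15.

15 Sundays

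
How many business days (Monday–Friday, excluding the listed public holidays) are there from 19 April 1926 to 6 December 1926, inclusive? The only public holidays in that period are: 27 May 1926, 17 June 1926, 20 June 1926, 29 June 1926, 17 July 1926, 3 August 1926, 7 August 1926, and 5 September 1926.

162 business days

19 April 1926 is a Monday.
From 19 April 1926 to 6 December 1926 is 232 days inclusive.
232 = 7 × 33 + 1, so there are 33 full weeks plus 1 extra day.
Each full week contributes 5 weekdays (Mon–Fri): 33 × 5 = 165.
The 1 extra day is Monday — 1 of them qualifies.
Total: 165 + 1 = 166.
Holidays: 27 May 1926 (Thu); 17 June 1926 (Thu); 20 June 1926 (Sun); 29 June 1926 (Tue); 17 July 1926 (Sat); 3 August 1926 (Tue); 7 August 1926 (Sat); 5 September 1926 (Sun).
4 of the 8 holidays fall on weekdays; the rest are weekends and were already excluded.
Business days: 166 − 4 = 162.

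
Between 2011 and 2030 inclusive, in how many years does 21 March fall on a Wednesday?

Day of week of March 21 in each year:
2011: Mon, 2012: Wed ✓, 2013: Thu, 2014: Fri, 2015: Sat, 2016: Mon, 2017: Tue, 2018: Wed ✓, 2019: Thu, 2020: Sat, 2021: Sun, 2022: Mon, 2023: Tue, 2024: Thu, 2025: Fri, 2026: Sat, 2027: Sun, 2028: Tue, 2029: Wed ✓, 2030: Thu
Wednesdays: 2012, 2018, 2029.

3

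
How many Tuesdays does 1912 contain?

Jan 1, 1912 is a Monday.
The range spans 366 days (inclusive of both endpoints).
366 = 7 × 52 + 2, so there are 52 full weeks plus 2 extra days.
Each full week contributes one Tuesday: 52 so far.
The 2 extra days are Monday, Tuesday — 1 of them qualifies.
Total: 52 + 1 = 53.

53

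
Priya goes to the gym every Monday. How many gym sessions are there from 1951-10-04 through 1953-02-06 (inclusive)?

70

1951-10-04 is a Thursday.
That's 492 days from start to end, counting both.
492 = 7 × 70 + 2, so there are 70 full weeks plus 2 extra days.
Each full week contributes one Monday: 70 so far.
The 2 extra days are Thu, Fri — none qualify.
Total: 70 + 0 = 70.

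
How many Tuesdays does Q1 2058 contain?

13

2058-01-01 is a Tuesday.
The range spans 90 days (inclusive of both endpoints).
90 = 7 × 12 + 6, so there are 12 full weeks plus 6 extra days.
Each full week contributes one Tuesday: 12 so far.
The 6 extra days are Tue, Wed, Thu, Fri, Sat, Sun — 1 of them qualifies.
Total: 12 + 1 = 13.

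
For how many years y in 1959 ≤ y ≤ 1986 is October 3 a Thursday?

Day of week of October 3 in each year:
1959: Sat, 1960: Mon, 1961: Tue, 1962: Wed, 1963: Thu ✓, 1964: Sat, 1965: Sun, 1966: Mon, 1967: Tue, 1968: Thu ✓, 1969: Fri, 1970: Sat, 1971: Sun, 1972: Tue, 1973: Wed, 1974: Thu ✓, 1975: Fri, 1976: Sun, 1977: Mon, 1978: Tue, 1979: Wed, 1980: Fri, 1981: Sat, 1982: Sun, 1983: Mon, 1984: Wed, 1985: Thu ✓, 1986: Fri
Thursdays: 1963, 1968, 1974, 1985.

4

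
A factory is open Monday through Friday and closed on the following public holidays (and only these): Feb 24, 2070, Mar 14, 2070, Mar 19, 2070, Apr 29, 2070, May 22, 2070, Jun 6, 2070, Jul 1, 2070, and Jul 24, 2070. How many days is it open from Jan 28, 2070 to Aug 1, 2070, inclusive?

Jan 28, 2070 is a Tuesday.
That's 186 days from start to end, counting both.
186 = 7 × 26 + 4, so there are 26 full weeks plus 4 extra days.
Each full week contributes 5 weekdays (Mon–Fri): 26 × 5 = 130.
The 4 extra days are Tuesday, Wednesday, Thursday, Friday — 4 of them qualify.
Total: 130 + 4 = 134.
Holidays: Feb 24, 2070 (Mon); Mar 14, 2070 (Fri); Mar 19, 2070 (Wed); Apr 29, 2070 (Tue); May 22, 2070 (Thu); Jun 6, 2070 (Fri); Jul 1, 2070 (Tue); Jul 24, 2070 (Thu).
All 8 holidays fall on weekdays, so subtract 8.
Business days: 134 − 8 = 126.

126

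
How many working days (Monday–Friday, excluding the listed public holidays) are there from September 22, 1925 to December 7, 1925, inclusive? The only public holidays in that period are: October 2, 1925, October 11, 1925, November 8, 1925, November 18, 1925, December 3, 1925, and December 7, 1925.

51

September 22, 1925 is a Tuesday.
The range spans 77 days (inclusive of both endpoints).
77 = 7 × 11, so the span is exactly 11 full weeks.
Each full week contributes 5 weekdays (Mon–Fri): 11 × 5 = 55.
Holidays: October 2, 1925 (Fri); October 11, 1925 (Sun); November 8, 1925 (Sun); November 18, 1925 (Wed); December 3, 1925 (Thu); December 7, 1925 (Mon).
4 of the 6 holidays fall on weekdays; the rest are weekends and were already excluded.
Business days: 55 − 4 = 51.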